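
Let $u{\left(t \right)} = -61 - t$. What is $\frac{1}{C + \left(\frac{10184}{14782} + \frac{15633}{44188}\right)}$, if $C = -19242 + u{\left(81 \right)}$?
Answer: $- \frac{17189132}{333176211067} \approx -5.1592 \cdot 10^{-5}$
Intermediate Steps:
$C = -19384$ ($C = -19242 - 142 = -19384$)
$\frac{1}{C + \left(\frac{10184}{14782} + \frac{15633}{44188}\right)} = \frac{1}{-19384 + \left(\frac{10184}{14782} + \frac{15633}{44188}\right)} = \frac{1}{-19384 + \left(10184 \cdot \frac{1}{14782} + 15633 \cdot \frac{1}{44188}\right)} = \frac{1}{-19384 + \left(\frac{268}{389} + \frac{15633}{44188}\right)} = \frac{1}{-19384 + \frac{17923621}{17189132}} = \frac{1}{- \frac{333176211067}{17189132}} = - \frac{17189132}{333176211067}$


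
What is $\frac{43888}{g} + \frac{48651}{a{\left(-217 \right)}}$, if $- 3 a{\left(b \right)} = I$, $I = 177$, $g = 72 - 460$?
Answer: $- \frac{5366495}{5723} \approx -937.71$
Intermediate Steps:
$g = -388$ ($g = 72 - 460 = -388$)
$a{\left(b \right)} = -59$ ($a{\left(b \right)} = \left(- \frac{1}{3}\right) 177 = -59$)
$\frac{43888}{g} + \frac{48651}{a{\left(-217 \right)}} = \frac{43888}{-388} + \frac{48651}{-59} = 43888 \left(- \frac{1}{388}\right) + 48651 \left(- \frac{1}{59}\right) = - \frac{10972}{97} - \frac{48651}{59} = - \frac{5366495}{5723}$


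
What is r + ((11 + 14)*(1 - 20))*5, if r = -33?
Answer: -2408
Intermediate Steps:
r + ((11 + 14)*(1 - 20))*5 = -33 + ((11 + 14)*(1 - 20))*5 = -33 + (25*(-19))*5 = -33 - 475*5 = -33 - 2375 = -2408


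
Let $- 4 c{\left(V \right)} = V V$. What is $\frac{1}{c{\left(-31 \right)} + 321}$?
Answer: $\frac{4}{323} \approx 0.012384$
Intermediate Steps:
$c{\left(V \right)} = - \frac{V^{2}}{4}$ ($c{\left(V \right)} = - \frac{V V}{4} = - \frac{V^{2}}{4}$)
$\frac{1}{c{\left(-31 \right)} + 321} = \frac{1}{- \frac{\left(-31\right)^{2}}{4} + 321} = \frac{1}{\left(- \frac{1}{4}\right) 961 + 321} = \frac{1}{- \frac{961}{4} + 321} = \frac{1}{\frac{323}{4}} = \frac{4}{323}$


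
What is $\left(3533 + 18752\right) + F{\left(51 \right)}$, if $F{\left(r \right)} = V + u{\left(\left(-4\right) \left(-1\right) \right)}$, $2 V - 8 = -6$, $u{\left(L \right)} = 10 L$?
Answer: $22326$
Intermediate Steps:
$V = 1$ ($V = 4 + \frac{1}{2} \left(-6\right) = 4 - 3 = 1$)
$F{\left(r \right)} = 41$ ($F{\left(r \right)} = 1 + 10 \left(\left(-4\right) \left(-1\right)\right) = 1 + 10 \cdot 4 = 1 + 40 = 41$)
$\left(3533 + 18752\right) + F{\left(51 \right)} = \left(3533 + 18752\right) + 41 = 22285 + 41 = 22326$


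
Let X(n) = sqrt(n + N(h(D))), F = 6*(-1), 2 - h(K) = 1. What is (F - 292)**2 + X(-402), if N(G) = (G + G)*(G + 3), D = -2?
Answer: 88804 + I*sqrt(394) ≈ 88804.0 + 19.849*I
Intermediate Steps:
h(K) = 1 (h(K) = 2 - 1*1 = 2 - 1 = 1)
F = -6
N(G) = 2*G*(3 + G) (N(G) = (2*G)*(3 + G) = 2*G*(3 + G))
X(n) = sqrt(8 + n) (X(n) = sqrt(n + 2*1*(3 + 1)) = sqrt(n + 2*1*4) = sqrt(n + 8) = sqrt(8 + n))
(F - 292)**2 + X(-402) = (-6 - 292)**2 + sqrt(8 - 402) = (-298)**2 + sqrt(-394) = 88804 + I*sqrt(394)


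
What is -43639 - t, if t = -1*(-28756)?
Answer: -72395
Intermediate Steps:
t = 28756
-43639 - t = -43639 - 1*28756 = -43639 - 28756 = -72395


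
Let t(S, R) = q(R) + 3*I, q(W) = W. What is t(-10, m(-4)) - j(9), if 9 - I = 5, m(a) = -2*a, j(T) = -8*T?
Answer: 92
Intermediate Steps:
I = 4 (I = 9 - 1*5 = 9 - 5 = 4)
t(S, R) = 12 + R (t(S, R) = R + 3*4 = R + 12 = 12 + R)
t(-10, m(-4)) - j(9) = (12 - 2*(-4)) - (-8)*9 = (12 + 8) - 1*(-72) = 20 + 72 = 92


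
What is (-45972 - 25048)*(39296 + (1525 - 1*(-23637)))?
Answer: -4577807160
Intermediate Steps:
(-45972 - 25048)*(39296 + (1525 - 1*(-23637))) = -71020*(39296 + (1525 + 23637)) = -71020*(39296 + 25162) = -71020*64458 = -4577807160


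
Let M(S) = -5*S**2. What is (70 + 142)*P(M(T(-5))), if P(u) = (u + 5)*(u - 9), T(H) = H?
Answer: 3408960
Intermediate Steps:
P(u) = (-9 + u)*(5 + u) (P(u) = (5 + u)*(-9 + u) = (-9 + u)*(5 + u))
(70 + 142)*P(M(T(-5))) = (70 + 142)*(-45 + (-5*(-5)**2)**2 - (-20)*(-5)**2) = 212*(-45 + (-5*25)**2 - (-20)*25) = 212*(-45 + (-125)**2 - 4*(-125)) = 212*(-45 + 15625 + 500) = 212*16080 = 3408960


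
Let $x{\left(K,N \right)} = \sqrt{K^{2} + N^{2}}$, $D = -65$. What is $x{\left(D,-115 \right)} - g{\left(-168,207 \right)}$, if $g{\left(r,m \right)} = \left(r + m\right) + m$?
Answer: $-246 + 5 \sqrt{698} \approx -113.9$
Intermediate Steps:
$g{\left(r,m \right)} = r + 2 m$ ($g{\left(r,m \right)} = \left(m + r\right) + m = r + 2 m$)
$x{\left(D,-115 \right)} - g{\left(-168,207 \right)} = \sqrt{\left(-65\right)^{2} + \left(-115\right)^{2}} - \left(-168 + 2 \cdot 207\right) = \sqrt{4225 + 13225} - \left(-168 + 414\right) = \sqrt{17450} - 246 = 5 \sqrt{698} - 246 = -246 + 5 \sqrt{698}$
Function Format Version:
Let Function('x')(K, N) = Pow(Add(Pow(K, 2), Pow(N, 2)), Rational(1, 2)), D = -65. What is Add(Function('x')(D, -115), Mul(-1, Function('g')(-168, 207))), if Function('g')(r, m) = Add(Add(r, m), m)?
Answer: Add(-246, Mul(5, Pow(698, Rational(1, 2)))) ≈ -113.90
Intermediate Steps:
Function('g')(r, m) = Add(r, Mul(2, m)) (Function('g')(r, m) = Add(Add(m, r), m) = Add(r, Mul(2, m)))
Add(Function('x')(D, -115), Mul(-1, Function('g')(-168, 207))) = Add(Pow(Add(Pow(-65, 2), Pow(-115, 2)), Rational(1, 2)), Mul(-1, Add(-168, Mul(2, 207)))) = Add(Pow(Add(4225, 13225), Rational(1, 2)), Mul(-1, Add(-168, 414))) = Add(Pow(17450, Rational(1, 2)), Mul(-1, 246)) = Add(Mul(5, Pow(698, Rational(1, 2))), -246) = Add(-246, Mul(5, Pow(698, Rational(1, 2))))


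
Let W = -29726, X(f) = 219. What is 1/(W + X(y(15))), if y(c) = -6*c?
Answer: -1/29507 ≈ -3.3890e-5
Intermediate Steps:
1/(W + X(y(15))) = 1/(-29726 + 219) = 1/(-29507) = -1/29507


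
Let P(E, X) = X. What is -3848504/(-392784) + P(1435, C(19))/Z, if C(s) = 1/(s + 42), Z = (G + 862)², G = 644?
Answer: 11092526731241/1132119653868 ≈ 9.7980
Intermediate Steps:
Z = 2268036 (Z = (644 + 862)² = 1506² = 2268036)
C(s) = 1/(42 + s)
-3848504/(-392784) + P(1435, C(19))/Z = -3848504/(-392784) + 1/((42 + 19)*2268036) = -3848504*(-1/392784) + (1/2268036)/61 = 481063/49098 + (1/61)*(1/2268036) = 481063/49098 + 1/138350196 = 11092526731241/1132119653868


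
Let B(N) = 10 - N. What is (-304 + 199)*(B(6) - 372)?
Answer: 38640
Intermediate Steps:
(-304 + 199)*(B(6) - 372) = (-304 + 199)*((10 - 1*6) - 372) = -105*((10 - 6) - 372) = -105*(4 - 372) = -105*(-368) = 38640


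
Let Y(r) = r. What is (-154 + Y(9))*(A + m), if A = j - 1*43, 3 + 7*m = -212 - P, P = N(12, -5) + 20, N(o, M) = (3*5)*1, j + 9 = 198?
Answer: -111940/7 ≈ -15991.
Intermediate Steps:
j = 189 (j = -9 + 198 = 189)
N(o, M) = 15 (N(o, M) = 15*1 = 15)
P = 35 (P = 15 + 20 = 35)
m = -250/7 (m = -3/7 + (-212 - 1*35)/7 = -3/7 + (-212 - 35)/7 = -3/7 + (⅐)*(-247) = -3/7 - 247/7 = -250/7 ≈ -35.714)
A = 146 (A = 189 - 1*43 = 189 - 43 = 146)
(-154 + Y(9))*(A + m) = (-154 + 9)*(146 - 250/7) = -145*772/7 = -111940/7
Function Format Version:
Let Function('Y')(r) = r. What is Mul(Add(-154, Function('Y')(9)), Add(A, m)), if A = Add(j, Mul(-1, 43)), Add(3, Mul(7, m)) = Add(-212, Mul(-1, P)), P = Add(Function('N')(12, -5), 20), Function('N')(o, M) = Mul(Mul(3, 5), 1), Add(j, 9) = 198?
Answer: Rational(-111940, 7) ≈ -15991.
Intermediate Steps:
j = 189 (j = Add(-9, 198) = 189)
Function('N')(o, M) = 15 (Function('N')(o, M) = Mul(15, 1) = 15)
P = 35 (P = Add(15, 20) = 35)
m = Rational(-250, 7) (m = Add(Rational(-3, 7), Mul(Rational(1, 7), Add(-212, Mul(-1, 35)))) = Add(Rational(-3, 7), Mul(Rational(1, 7), Add(-212, -35))) = Add(Rational(-3, 7), Mul(Rational(1, 7), -247)) = Add(Rational(-3, 7), Rational(-247, 7)) = Rational(-250, 7) ≈ -35.714)
A = 146 (A = Add(189, Mul(-1, 43)) = Add(189, -43) = 146)
Mul(Add(-154, Function('Y')(9)), Add(A, m)) = Mul(Add(-154, 9), Add(146, Rational(-250, 7))) = Mul(-145, Rational(772, 7)) = Rational(-111940, 7)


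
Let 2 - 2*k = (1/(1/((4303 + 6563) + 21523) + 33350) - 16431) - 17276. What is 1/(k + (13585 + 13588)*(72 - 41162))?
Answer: -1080173151/1206036779591576735 ≈ -8.9564e-10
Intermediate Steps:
k = 18205778357335/1080173151 (k = 1 - ((1/(1/((4303 + 6563) + 21523) + 33350) - 16431) - 17276)/2 = 1 - ((1/(1/(10866 + 21523) + 33350) - 16431) - 17276)/2 = 1 - ((1/(1/32389 + 33350) - 16431) - 17276)/2 = 1 - ((1/(1080173151/32389) - 16431) - 17276)/2 = 1 - ((32389/1080173151 - 16431) - 17276)/2 = 1 - (-17748325011692/1080173151 - 17276)/2 = 1 - ½*(-36409396368368/1080173151) = 1 + 18204698184184/1080173151 = 18205778357335/1080173151 ≈ 16855.)
1/(k + (13585 + 13588)*(72 - 41162)) = 1/(18205778357335/1080173151 + (13585 + 13588)*(72 - 41162)) = 1/(18205778357335/1080173151 + 27173*(-41090)) = 1/(18205778357335/1080173151 - 1116538570) = 1/(-1206036779591576735/1080173151) = -1080173151/1206036779591576735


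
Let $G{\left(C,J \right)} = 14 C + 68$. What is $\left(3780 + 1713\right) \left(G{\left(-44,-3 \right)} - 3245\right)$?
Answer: $-20834949$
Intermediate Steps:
$G{\left(C,J \right)} = 68 + 14 C$
$\left(3780 + 1713\right) \left(G{\left(-44,-3 \right)} - 3245\right) = \left(3780 + 1713\right) \left(\left(68 + 14 \left(-44\right)\right) - 3245\right) = 5493 \left(\left(68 - 616\right) - 3245\right) = 5493 \left(-548 - 3245\right) = 5493 \left(-3793\right) = -20834949$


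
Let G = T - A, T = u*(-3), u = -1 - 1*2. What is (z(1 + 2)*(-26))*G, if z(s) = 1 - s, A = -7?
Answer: 832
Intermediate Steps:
u = -3 (u = -1 - 2 = -3)
T = 9 (T = -3*(-3) = 9)
G = 16 (G = 9 - 1*(-7) = 9 + 7 = 16)
(z(1 + 2)*(-26))*G = ((1 - (1 + 2))*(-26))*16 = ((1 - 1*3)*(-26))*16 = ((1 - 3)*(-26))*16 = -2*(-26)*16 = 52*16 = 832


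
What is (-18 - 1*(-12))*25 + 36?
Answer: -114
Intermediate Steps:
(-18 - 1*(-12))*25 + 36 = (-18 + 12)*25 + 36 = -6*25 + 36 = -150 + 36 = -114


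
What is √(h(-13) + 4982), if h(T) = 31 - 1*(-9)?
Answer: 9*√62 ≈ 70.866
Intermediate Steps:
h(T) = 40 (h(T) = 31 + 9 = 40)
√(h(-13) + 4982) = √(40 + 4982) = √5022 = 9*√62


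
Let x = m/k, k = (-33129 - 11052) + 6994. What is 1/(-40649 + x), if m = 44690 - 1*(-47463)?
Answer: -37187/1511706516 ≈ -2.4599e-5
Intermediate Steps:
m = 92153 (m = 44690 + 47463 = 92153)
k = -37187 (k = -44181 + 6994 = -37187)
x = -92153/37187 (x = 92153/(-37187) = 92153*(-1/37187) = -92153/37187 ≈ -2.4781)
1/(-40649 + x) = 1/(-40649 - 92153/37187) = 1/(-1511706516/37187) = -37187/1511706516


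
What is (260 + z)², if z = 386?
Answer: 417316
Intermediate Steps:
(260 + z)² = (260 + 386)² = 646² = 417316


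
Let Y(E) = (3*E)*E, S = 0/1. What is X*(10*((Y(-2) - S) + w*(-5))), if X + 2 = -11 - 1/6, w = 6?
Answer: 2370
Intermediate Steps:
S = 0 (S = 0*1 = 0)
Y(E) = 3*E²
X = -79/6 (X = -2 + (-11 - 1/6) = -2 + (-11 - 1*⅙) = -2 + (-11 - ⅙) = -2 - 67/6 = -79/6 ≈ -13.167)
X*(10*((Y(-2) - S) + w*(-5))) = -395*((3*(-2)² - 1*0) + 6*(-5))/3 = -395*((3*4 + 0) - 30)/3 = -395*((12 + 0) - 30)/3 = -395*(12 - 30)/3 = -395*(-18)/3 = -79/6*(-180) = 2370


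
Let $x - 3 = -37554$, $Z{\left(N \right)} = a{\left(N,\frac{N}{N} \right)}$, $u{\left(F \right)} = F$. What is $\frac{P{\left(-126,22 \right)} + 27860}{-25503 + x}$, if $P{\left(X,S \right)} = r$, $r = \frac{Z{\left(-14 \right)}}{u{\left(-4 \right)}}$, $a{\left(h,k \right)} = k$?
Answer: $- \frac{111439}{252216} \approx -0.44184$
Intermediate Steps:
$Z{\left(N \right)} = 1$ ($Z{\left(N \right)} = \frac{N}{N} = 1$)
$x = -37551$ ($x = 3 - 37554 = -37551$)
$r = - \frac{1}{4}$ ($r = 1 \frac{1}{-4} = 1 \left(- \frac{1}{4}\right) = - \frac{1}{4} \approx -0.25$)
$P{\left(X,S \right)} = - \frac{1}{4}$
$\frac{P{\left(-126,22 \right)} + 27860}{-25503 + x} = \frac{- \frac{1}{4} + 27860}{-25503 - 37551} = \frac{111439}{4 \left(-63054\right)} = \frac{111439}{4} \left(- \frac{1}{63054}\right) = - \frac{111439}{252216}$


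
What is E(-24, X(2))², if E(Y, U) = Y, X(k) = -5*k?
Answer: 576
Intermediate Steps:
E(-24, X(2))² = (-24)² = 576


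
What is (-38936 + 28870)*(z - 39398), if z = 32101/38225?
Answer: 15158957615634/38225 ≈ 3.9657e+8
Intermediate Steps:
z = 32101/38225 (z = 32101*(1/38225) = 32101/38225 ≈ 0.83979)
(-38936 + 28870)*(z - 39398) = (-38936 + 28870)*(32101/38225 - 39398) = -10066*(-1505956449/38225) = 15158957615634/38225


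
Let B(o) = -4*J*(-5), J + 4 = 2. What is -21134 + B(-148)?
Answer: -21174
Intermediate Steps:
J = -2 (J = -4 + 2 = -2)
B(o) = -40 (B(o) = -4*(-2)*(-5) = 8*(-5) = -40)
-21134 + B(-148) = -21134 - 40 = -21174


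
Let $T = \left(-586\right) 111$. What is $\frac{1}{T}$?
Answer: $- \frac{1}{65046} \approx -1.5374 \cdot 10^{-5}$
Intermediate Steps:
$T = -65046$
$\frac{1}{T} = \frac{1}{-65046} = - \frac{1}{65046}$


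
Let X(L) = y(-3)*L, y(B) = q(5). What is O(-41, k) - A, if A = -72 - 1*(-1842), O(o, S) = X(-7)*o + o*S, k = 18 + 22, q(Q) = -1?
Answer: -3697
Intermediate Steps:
y(B) = -1
k = 40
X(L) = -L
O(o, S) = 7*o + S*o (O(o, S) = (-1*(-7))*o + o*S = 7*o + S*o)
A = 1770 (A = -72 + 1842 = 1770)
O(-41, k) - A = -41*(7 + 40) - 1*1770 = -41*47 - 1770 = -1927 - 1770 = -3697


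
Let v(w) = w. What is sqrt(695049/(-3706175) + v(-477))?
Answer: 2*I*sqrt(65545206765357)/741235 ≈ 21.845*I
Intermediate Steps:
sqrt(695049/(-3706175) + v(-477)) = sqrt(695049/(-3706175) - 477) = sqrt(695049*(-1/3706175) - 477) = sqrt(-695049/3706175 - 477) = sqrt(-1768540524/3706175) = 2*I*sqrt(65545206765357)/741235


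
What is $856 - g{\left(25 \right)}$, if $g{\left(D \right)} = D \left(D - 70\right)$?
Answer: $1981$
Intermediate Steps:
$g{\left(D \right)} = D \left(-70 + D\right)$
$856 - g{\left(25 \right)} = 856 - 25 \left(-70 + 25\right) = 856 - 25 \left(-45\right) = 856 - -1125 = 856 + 1125 = 1981$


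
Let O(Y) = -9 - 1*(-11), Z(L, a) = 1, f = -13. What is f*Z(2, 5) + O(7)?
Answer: -11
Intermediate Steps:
O(Y) = 2 (O(Y) = -9 + 11 = 2)
f*Z(2, 5) + O(7) = -13*1 + 2 = -13 + 2 = -11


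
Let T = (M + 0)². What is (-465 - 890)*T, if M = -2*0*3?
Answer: 0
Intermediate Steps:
M = 0 (M = 0*3 = 0)
T = 0 (T = (0 + 0)² = 0² = 0)
(-465 - 890)*T = (-465 - 890)*0 = -1355*0 = 0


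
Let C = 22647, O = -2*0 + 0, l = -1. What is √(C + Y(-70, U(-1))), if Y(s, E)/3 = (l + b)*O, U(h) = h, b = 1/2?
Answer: √22647 ≈ 150.49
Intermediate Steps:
b = ½ ≈ 0.50000
O = 0 (O = 0 + 0 = 0)
Y(s, E) = 0 (Y(s, E) = 3*((-1 + ½)*0) = 3*(-½*0) = 3*0 = 0)
√(C + Y(-70, U(-1))) = √(22647 + 0) = √22647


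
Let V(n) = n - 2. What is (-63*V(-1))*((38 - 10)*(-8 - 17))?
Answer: -132300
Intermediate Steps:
V(n) = -2 + n
(-63*V(-1))*((38 - 10)*(-8 - 17)) = (-63*(-2 - 1))*((38 - 10)*(-8 - 17)) = (-63*(-3))*(28*(-25)) = 189*(-700) = -132300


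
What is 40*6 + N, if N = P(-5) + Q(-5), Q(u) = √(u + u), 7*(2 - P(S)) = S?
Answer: 1699/7 + I*√10 ≈ 242.71 + 3.1623*I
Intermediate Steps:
P(S) = 2 - S/7
Q(u) = √2*√u (Q(u) = √(2*u) = √2*√u)
N = 19/7 + I*√10 (N = (2 - ⅐*(-5)) + √2*√(-5) = (2 + 5/7) + √2*(I*√5) = 19/7 + I*√10 ≈ 2.7143 + 3.1623*I)
40*6 + N = 40*6 + (19/7 + I*√10) = 240 + (19/7 + I*√10) = 1699/7 + I*√10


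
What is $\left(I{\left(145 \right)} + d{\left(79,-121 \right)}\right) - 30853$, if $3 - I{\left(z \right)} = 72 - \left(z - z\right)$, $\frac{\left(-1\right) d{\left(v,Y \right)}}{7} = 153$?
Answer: $-31993$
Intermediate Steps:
$d{\left(v,Y \right)} = -1071$ ($d{\left(v,Y \right)} = \left(-7\right) 153 = -1071$)
$I{\left(z \right)} = -69$ ($I{\left(z \right)} = 3 - \left(72 - \left(z - z\right)\right) = 3 - \left(72 - 0\right) = 3 - \left(72 + 0\right) = 3 - 72 = -69$)
$\left(I{\left(145 \right)} + d{\left(79,-121 \right)}\right) - 30853 = \left(-69 - 1071\right) - 30853 = -1140 - 30853 = -31993$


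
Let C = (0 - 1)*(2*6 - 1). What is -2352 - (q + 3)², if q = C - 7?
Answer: -2577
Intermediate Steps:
C = -11 (C = -(12 - 1) = -1*11 = -11)
q = -18 (q = -11 - 7 = -18)
-2352 - (q + 3)² = -2352 - (-18 + 3)² = -2352 - 1*(-15)² = -2352 - 1*225 = -2352 - 225 = -2577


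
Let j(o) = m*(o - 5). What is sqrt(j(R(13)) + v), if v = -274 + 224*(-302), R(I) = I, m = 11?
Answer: I*sqrt(67834) ≈ 260.45*I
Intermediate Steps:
v = -67922 (v = -274 - 67648 = -67922)
j(o) = -55 + 11*o (j(o) = 11*(o - 5) = 11*(-5 + o) = -55 + 11*o)
sqrt(j(R(13)) + v) = sqrt((-55 + 11*13) - 67922) = sqrt((-55 + 143) - 67922) = sqrt(88 - 67922) = sqrt(-67834) = I*sqrt(67834)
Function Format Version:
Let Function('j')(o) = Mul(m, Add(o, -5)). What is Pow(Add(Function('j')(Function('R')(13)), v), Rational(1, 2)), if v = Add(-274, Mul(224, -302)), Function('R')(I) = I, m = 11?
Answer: Mul(I, Pow(67834, Rational(1, 2))) ≈ Mul(260.45, I)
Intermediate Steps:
v = -67922 (v = Add(-274, -67648) = -67922)
Function('j')(o) = Add(-55, Mul(11, o)) (Function('j')(o) = Mul(11, Add(o, -5)) = Mul(11, Add(-5, o)) = Add(-55, Mul(11, o)))
Pow(Add(Function('j')(Function('R')(13)), v), Rational(1, 2)) = Pow(Add(Add(-55, Mul(11, 13)), -67922), Rational(1, 2)) = Pow(Add(Add(-55, 143), -67922), Rational(1, 2)) = Pow(Add(88, -67922), Rational(1, 2)) = Pow(-67834, Rational(1, 2)) = Mul(I, Pow(67834, Rational(1, 2)))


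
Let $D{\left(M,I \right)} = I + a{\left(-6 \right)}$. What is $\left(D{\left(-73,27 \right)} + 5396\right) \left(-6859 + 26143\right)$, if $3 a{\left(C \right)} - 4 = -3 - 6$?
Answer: $104544992$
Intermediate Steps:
$a{\left(C \right)} = - \frac{5}{3}$ ($a{\left(C \right)} = \frac{4}{3} + \frac{-3 - 6}{3} = \frac{4}{3} + \frac{1}{3} \left(-9\right) = \frac{4}{3} - 3 = - \frac{5}{3}$)
$D{\left(M,I \right)} = - \frac{5}{3} + I$ ($D{\left(M,I \right)} = I - \frac{5}{3} = - \frac{5}{3} + I$)
$\left(D{\left(-73,27 \right)} + 5396\right) \left(-6859 + 26143\right) = \left(\left(- \frac{5}{3} + 27\right) + 5396\right) \left(-6859 + 26143\right) = \left(\frac{76}{3} + 5396\right) 19284 = \frac{16264}{3} \cdot 19284 = 104544992$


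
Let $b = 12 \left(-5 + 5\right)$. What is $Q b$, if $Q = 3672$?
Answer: $0$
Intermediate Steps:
$b = 0$ ($b = 12 \cdot 0 = 0$)
$Q b = 3672 \cdot 0 = 0$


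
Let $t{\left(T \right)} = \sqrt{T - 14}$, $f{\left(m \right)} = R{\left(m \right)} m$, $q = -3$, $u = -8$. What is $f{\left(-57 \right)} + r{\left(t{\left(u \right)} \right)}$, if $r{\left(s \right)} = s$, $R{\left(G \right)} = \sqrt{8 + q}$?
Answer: $- 57 \sqrt{5} + i \sqrt{22} \approx -127.46 + 4.6904 i$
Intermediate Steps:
$R{\left(G \right)} = \sqrt{5}$ ($R{\left(G \right)} = \sqrt{8 - 3} = \sqrt{5}$)
$f{\left(m \right)} = m \sqrt{5}$ ($f{\left(m \right)} = \sqrt{5} m = m \sqrt{5}$)
$t{\left(T \right)} = \sqrt{-14 + T}$
$f{\left(-57 \right)} + r{\left(t{\left(u \right)} \right)} = - 57 \sqrt{5} + \sqrt{-14 - 8} = - 57 \sqrt{5} + \sqrt{-22} = - 57 \sqrt{5} + i \sqrt{22}$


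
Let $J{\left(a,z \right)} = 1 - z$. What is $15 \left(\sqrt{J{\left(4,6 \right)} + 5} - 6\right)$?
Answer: $-90$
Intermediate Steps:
$15 \left(\sqrt{J{\left(4,6 \right)} + 5} - 6\right) = 15 \left(\sqrt{\left(1 - 6\right) + 5} - 6\right) = 15 \left(\sqrt{-5 + 5} - 6\right) = 15 \left(\sqrt{0} - 6\right) = 15 \left(0 - 6\right) = 15 \left(-6\right) = -90$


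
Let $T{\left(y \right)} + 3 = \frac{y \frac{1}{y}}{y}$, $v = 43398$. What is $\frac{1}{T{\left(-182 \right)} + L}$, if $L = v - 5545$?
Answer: $\frac{182}{6888699} \approx 2.642 \cdot 10^{-5}$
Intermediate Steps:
$T{\left(y \right)} = -3 + \frac{1}{y}$ ($T{\left(y \right)} = -3 + \frac{y \frac{1}{y}}{y} = -3 + 1 \frac{1}{y} = -3 + \frac{1}{y}$)
$L = 37853$ ($L = 43398 - 5545 = 37853$)
$\frac{1}{T{\left(-182 \right)} + L} = \frac{1}{\left(-3 + \frac{1}{-182}\right) + 37853} = \frac{1}{\left(-3 - \frac{1}{182}\right) + 37853} = \frac{1}{- \frac{547}{182} + 37853} = \frac{1}{\frac{6888699}{182}} = \frac{182}{6888699}$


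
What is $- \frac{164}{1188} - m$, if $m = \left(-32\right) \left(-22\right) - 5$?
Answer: $- \frac{207644}{297} \approx -699.14$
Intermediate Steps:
$m = 699$ ($m = 704 - 5 = 699$)
$- \frac{164}{1188} - m = - \frac{164}{1188} - 699 = \left(-164\right) \frac{1}{1188} - 699 = - \frac{41}{297} - 699 = - \frac{207644}{297}$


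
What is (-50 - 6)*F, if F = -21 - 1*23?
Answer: 2464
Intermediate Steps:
F = -44 (F = -21 - 23 = -44)
(-50 - 6)*F = (-50 - 6)*(-44) = -56*(-44) = 2464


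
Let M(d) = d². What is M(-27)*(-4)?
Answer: -2916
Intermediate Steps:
M(-27)*(-4) = (-27)²*(-4) = 729*(-4) = -2916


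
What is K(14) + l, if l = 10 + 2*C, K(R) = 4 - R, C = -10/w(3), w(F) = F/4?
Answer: -80/3 ≈ -26.667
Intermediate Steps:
w(F) = F/4 (w(F) = F*(¼) = F/4)
C = -40/3 (C = -10/((¼)*3) = -10/¾ = -10*4/3 = -40/3 ≈ -13.333)
l = -50/3 (l = 10 + 2*(-40/3) = 10 - 80/3 = -50/3 ≈ -16.667)
K(14) + l = (4 - 1*14) - 50/3 = (4 - 14) - 50/3 = -10 - 50/3 = -80/3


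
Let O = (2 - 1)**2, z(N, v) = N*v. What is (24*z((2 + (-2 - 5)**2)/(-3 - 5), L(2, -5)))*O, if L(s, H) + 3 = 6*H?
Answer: 5049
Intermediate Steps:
L(s, H) = -3 + 6*H
O = 1 (O = 1**2 = 1)
(24*z((2 + (-2 - 5)**2)/(-3 - 5), L(2, -5)))*O = (24*(((2 + (-2 - 5)**2)/(-3 - 5))*(-3 + 6*(-5))))*1 = (24*(((2 + (-7)**2)/(-8))*(-3 - 30)))*1 = (24*(((2 + 49)*(-1/8))*(-33)))*1 = (24*((51*(-1/8))*(-33)))*1 = (24*(-51/8*(-33)))*1 = (24*(1683/8))*1 = 5049*1 = 5049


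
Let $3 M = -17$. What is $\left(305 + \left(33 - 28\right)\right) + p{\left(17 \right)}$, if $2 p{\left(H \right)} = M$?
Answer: $\frac{1843}{6} \approx 307.17$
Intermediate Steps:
$M = - \frac{17}{3}$ ($M = \frac{1}{3} \left(-17\right) = - \frac{17}{3} \approx -5.6667$)
$p{\left(H \right)} = - \frac{17}{6}$ ($p{\left(H \right)} = \frac{1}{2} \left(- \frac{17}{3}\right) = - \frac{17}{6}$)
$\left(305 + \left(33 - 28\right)\right) + p{\left(17 \right)} = \left(305 + \left(33 - 28\right)\right) - \frac{17}{6} = \left(305 + 5\right) - \frac{17}{6} = 310 - \frac{17}{6} = \frac{1843}{6}$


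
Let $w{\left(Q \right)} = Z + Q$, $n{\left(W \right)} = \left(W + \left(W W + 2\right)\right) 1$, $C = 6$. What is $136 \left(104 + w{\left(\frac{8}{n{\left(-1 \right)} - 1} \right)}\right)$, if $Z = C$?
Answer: $16048$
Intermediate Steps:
$n{\left(W \right)} = 2 + W + W^{2}$ ($n{\left(W \right)} = \left(W + \left(W^{2} + 2\right)\right) 1 = \left(W + \left(2 + W^{2}\right)\right) 1 = \left(2 + W + W^{2}\right) 1 = 2 + W + W^{2}$)
$Z = 6$
$w{\left(Q \right)} = 6 + Q$
$136 \left(104 + w{\left(\frac{8}{n{\left(-1 \right)} - 1} \right)}\right) = 136 \left(104 + \left(6 + \frac{8}{\left(2 - 1 + \left(-1\right)^{2}\right) - 1}\right)\right) = 136 \left(104 + \left(6 + \frac{8}{\left(2 - 1 + 1\right) - 1}\right)\right) = 136 \left(104 + \left(6 + \frac{8}{2 - 1}\right)\right) = 136 \left(104 + \left(6 + \frac{8}{1}\right)\right) = 136 \left(104 + \left(6 + 8 \cdot 1\right)\right) = 136 \left(104 + \left(6 + 8\right)\right) = 136 \left(104 + 14\right) = 136 \cdot 118 = 16048$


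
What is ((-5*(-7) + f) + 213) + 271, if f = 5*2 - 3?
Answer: 526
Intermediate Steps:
f = 7 (f = 10 - 3 = 7)
((-5*(-7) + f) + 213) + 271 = ((-5*(-7) + 7) + 213) + 271 = ((35 + 7) + 213) + 271 = (42 + 213) + 271 = 255 + 271 = 526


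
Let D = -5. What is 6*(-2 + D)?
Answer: -42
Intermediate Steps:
6*(-2 + D) = 6*(-2 - 5) = 6*(-7) = -42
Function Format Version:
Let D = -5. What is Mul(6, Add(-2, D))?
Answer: -42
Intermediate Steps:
Mul(6, Add(-2, D)) = Mul(6, Add(-2, -5)) = Mul(6, -7) = -42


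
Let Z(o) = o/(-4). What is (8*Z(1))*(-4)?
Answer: 8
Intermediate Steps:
Z(o) = -o/4 (Z(o) = o*(-¼) = -o/4)
(8*Z(1))*(-4) = (8*(-¼*1))*(-4) = (8*(-¼))*(-4) = -2*(-4) = 8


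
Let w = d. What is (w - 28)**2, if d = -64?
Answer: 8464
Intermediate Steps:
w = -64
(w - 28)**2 = (-64 - 28)**2 = (-92)**2 = 8464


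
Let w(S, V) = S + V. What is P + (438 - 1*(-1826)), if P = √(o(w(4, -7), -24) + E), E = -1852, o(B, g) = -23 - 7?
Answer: 2264 + I*√1882 ≈ 2264.0 + 43.382*I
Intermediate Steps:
o(B, g) = -30
P = I*√1882 (P = √(-30 - 1852) = √(-1882) = I*√1882 ≈ 43.382*I)
P + (438 - 1*(-1826)) = I*√1882 + (438 - 1*(-1826)) = I*√1882 + (438 + 1826) = I*√1882 + 2264 = 2264 + I*√1882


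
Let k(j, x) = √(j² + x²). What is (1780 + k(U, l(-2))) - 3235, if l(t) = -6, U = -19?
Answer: -1455 + √397 ≈ -1435.1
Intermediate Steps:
(1780 + k(U, l(-2))) - 3235 = (1780 + √((-19)² + (-6)²)) - 3235 = (1780 + √(361 + 36)) - 3235 = (1780 + √397) - 3235 = -1455 + √397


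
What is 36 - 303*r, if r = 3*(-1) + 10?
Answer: -2085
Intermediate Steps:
r = 7 (r = -3 + 10 = 7)
36 - 303*r = 36 - 303*7 = 36 - 2121 = -2085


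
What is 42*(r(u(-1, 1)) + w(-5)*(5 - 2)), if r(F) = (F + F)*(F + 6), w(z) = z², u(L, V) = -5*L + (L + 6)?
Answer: 16590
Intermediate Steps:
u(L, V) = 6 - 4*L (u(L, V) = -5*L + (6 + L) = 6 - 4*L)
r(F) = 2*F*(6 + F) (r(F) = (2*F)*(6 + F) = 2*F*(6 + F))
42*(r(u(-1, 1)) + w(-5)*(5 - 2)) = 42*(2*(6 - 4*(-1))*(6 + (6 - 4*(-1))) + (-5)²*(5 - 2)) = 42*(2*(6 + 4)*(6 + (6 + 4)) + 25*3) = 42*(2*10*(6 + 10) + 75) = 42*(2*10*16 + 75) = 42*(320 + 75) = 42*395 = 16590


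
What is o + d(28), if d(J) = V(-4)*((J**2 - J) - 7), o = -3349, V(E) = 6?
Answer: 1145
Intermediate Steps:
d(J) = -42 - 6*J + 6*J**2 (d(J) = 6*((J**2 - J) - 7) = 6*(-7 + J**2 - J) = -42 - 6*J + 6*J**2)
o + d(28) = -3349 + (-42 - 6*28 + 6*28**2) = -3349 + (-42 - 168 + 6*784) = -3349 + (-42 - 168 + 4704) = -3349 + 4494 = 1145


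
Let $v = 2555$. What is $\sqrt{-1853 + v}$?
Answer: $3 \sqrt{78} \approx 26.495$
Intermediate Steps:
$\sqrt{-1853 + v} = \sqrt{-1853 + 2555} = \sqrt{702} = 3 \sqrt{78}$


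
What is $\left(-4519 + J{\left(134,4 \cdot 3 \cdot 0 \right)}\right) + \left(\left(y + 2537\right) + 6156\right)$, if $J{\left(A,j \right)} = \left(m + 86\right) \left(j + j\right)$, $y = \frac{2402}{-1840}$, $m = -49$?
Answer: $\frac{3838879}{920} \approx 4172.7$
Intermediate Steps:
$y = - \frac{1201}{920}$ ($y = 2402 \left(- \frac{1}{1840}\right) = - \frac{1201}{920} \approx -1.3054$)
$J{\left(A,j \right)} = 74 j$ ($J{\left(A,j \right)} = \left(-49 + 86\right) \left(j + j\right) = 37 \cdot 2 j = 74 j$)
$\left(-4519 + J{\left(134,4 \cdot 3 \cdot 0 \right)}\right) + \left(\left(y + 2537\right) + 6156\right) = \left(-4519 + 74 \cdot 4 \cdot 3 \cdot 0\right) + \left(\left(- \frac{1201}{920} + 2537\right) + 6156\right) = \left(-4519 + 74 \cdot 12 \cdot 0\right) + \left(\frac{2332839}{920} + 6156\right) = \left(-4519 + 74 \cdot 0\right) + \frac{7996359}{920} = \left(-4519 + 0\right) + \frac{7996359}{920} = -4519 + \frac{7996359}{920} = \frac{3838879}{920}$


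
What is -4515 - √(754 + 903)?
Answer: -4515 - √1657 ≈ -4555.7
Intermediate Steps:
-4515 - √(754 + 903) = -4515 - √1657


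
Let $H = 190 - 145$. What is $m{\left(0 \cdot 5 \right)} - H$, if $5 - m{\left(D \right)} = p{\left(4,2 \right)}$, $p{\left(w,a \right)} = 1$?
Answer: $-41$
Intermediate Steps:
$m{\left(D \right)} = 4$ ($m{\left(D \right)} = 5 - 1 = 4$)
$H = 45$
$m{\left(0 \cdot 5 \right)} - H = 4 - 45 = -41$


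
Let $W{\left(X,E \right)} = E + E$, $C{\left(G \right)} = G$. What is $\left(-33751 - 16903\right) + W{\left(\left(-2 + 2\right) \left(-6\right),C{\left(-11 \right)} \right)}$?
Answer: $-50676$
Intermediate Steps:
$W{\left(X,E \right)} = 2 E$
$\left(-33751 - 16903\right) + W{\left(\left(-2 + 2\right) \left(-6\right),C{\left(-11 \right)} \right)} = \left(-33751 - 16903\right) + 2 \left(-11\right) = -50654 - 22 = -50676$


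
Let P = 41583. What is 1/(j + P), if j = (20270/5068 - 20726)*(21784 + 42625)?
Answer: -2534/3381982170219 ≈ -7.4926e-10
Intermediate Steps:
j = -3382087541541/2534 (j = (20270*(1/5068) - 20726)*64409 = (10135/2534 - 20726)*64409 = -52509549/2534*64409 = -3382087541541/2534 ≈ -1.3347e+9)
1/(j + P) = 1/(-3382087541541/2534 + 41583) = 1/(-3381982170219/2534) = -2534/3381982170219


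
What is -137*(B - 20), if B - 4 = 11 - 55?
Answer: 8220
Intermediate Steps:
B = -40 (B = 4 + (11 - 55) = 4 - 44 = -40)
-137*(B - 20) = -137*(-40 - 20) = -137*(-60) = 8220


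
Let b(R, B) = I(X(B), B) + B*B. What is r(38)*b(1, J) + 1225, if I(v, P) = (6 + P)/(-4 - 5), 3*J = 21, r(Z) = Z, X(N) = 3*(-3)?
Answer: 27289/9 ≈ 3032.1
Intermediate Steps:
X(N) = -9
J = 7 (J = (⅓)*21 = 7)
I(v, P) = -⅔ - P/9 (I(v, P) = (6 + P)/(-9) = (6 + P)*(-⅑) = -⅔ - P/9)
b(R, B) = -⅔ + B² - B/9 (b(R, B) = (-⅔ - B/9) + B*B = (-⅔ - B/9) + B² = -⅔ + B² - B/9)
r(38)*b(1, J) + 1225 = 38*(-⅔ + 7² - ⅑*7) + 1225 = 38*(-⅔ + 49 - 7/9) + 1225 = 38*(428/9) + 1225 = 16264/9 + 1225 = 27289/9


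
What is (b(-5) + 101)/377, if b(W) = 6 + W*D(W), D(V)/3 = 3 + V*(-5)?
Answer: -313/377 ≈ -0.83024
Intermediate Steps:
D(V) = 9 - 15*V (D(V) = 3*(3 + V*(-5)) = 3*(3 - 5*V) = 9 - 15*V)
b(W) = 6 + W*(9 - 15*W)
(b(-5) + 101)/377 = ((6 - 3*(-5)*(-3 + 5*(-5))) + 101)/377 = ((6 - 3*(-5)*(-3 - 25)) + 101)/377 = ((6 - 3*(-5)*(-28)) + 101)/377 = ((6 - 420) + 101)/377 = (-414 + 101)/377 = (1/377)*(-313) = -313/377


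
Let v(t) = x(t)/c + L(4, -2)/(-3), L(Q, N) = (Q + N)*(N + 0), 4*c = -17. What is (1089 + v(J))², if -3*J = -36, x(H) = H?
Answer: 3076144369/2601 ≈ 1.1827e+6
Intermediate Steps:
c = -17/4 (c = (¼)*(-17) = -17/4 ≈ -4.2500)
J = 12 (J = -⅓*(-36) = 12)
L(Q, N) = N*(N + Q) (L(Q, N) = (N + Q)*N = N*(N + Q))
v(t) = 4/3 - 4*t/17 (v(t) = t/(-17/4) - 2*(-2 + 4)/(-3) = t*(-4/17) - 2*2*(-⅓) = -4*t/17 - 4*(-⅓) = -4*t/17 + 4/3 = 4/3 - 4*t/17)
(1089 + v(J))² = (1089 + (4/3 - 4/17*12))² = (1089 + (4/3 - 48/17))² = (1089 - 76/51)² = (55463/51)² = 3076144369/2601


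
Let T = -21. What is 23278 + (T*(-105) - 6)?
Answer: 25477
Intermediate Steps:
23278 + (T*(-105) - 6) = 23278 + (-21*(-105) - 6) = 23278 + (2205 - 6) = 23278 + 2199 = 25477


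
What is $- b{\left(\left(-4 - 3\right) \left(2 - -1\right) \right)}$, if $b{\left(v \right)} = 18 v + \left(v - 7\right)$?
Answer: $406$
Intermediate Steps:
$b{\left(v \right)} = -7 + 19 v$ ($b{\left(v \right)} = 18 v + \left(-7 + v\right) = -7 + 19 v$)
$- b{\left(\left(-4 - 3\right) \left(2 - -1\right) \right)} = - (-7 + 19 \left(-4 - 3\right) \left(2 - -1\right)) = - (-7 + 19 \left(- 7 \left(2 + 1\right)\right)) = - (-7 + 19 \left(\left(-7\right) 3\right)) = - (-7 + 19 \left(-21\right)) = - (-7 - 399) = \left(-1\right) \left(-406\right) = 406$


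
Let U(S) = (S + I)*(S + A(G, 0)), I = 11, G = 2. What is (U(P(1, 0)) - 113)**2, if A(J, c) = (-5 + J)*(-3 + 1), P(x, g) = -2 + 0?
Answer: 5929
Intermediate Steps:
P(x, g) = -2
A(J, c) = 10 - 2*J (A(J, c) = (-5 + J)*(-2) = 10 - 2*J)
U(S) = (6 + S)*(11 + S) (U(S) = (S + 11)*(S + (10 - 2*2)) = (11 + S)*(S + (10 - 4)) = (11 + S)*(S + 6) = (11 + S)*(6 + S) = (6 + S)*(11 + S))
(U(P(1, 0)) - 113)**2 = ((66 + (-2)**2 + 17*(-2)) - 113)**2 = ((66 + 4 - 34) - 113)**2 = (36 - 113)**2 = (-77)**2 = 5929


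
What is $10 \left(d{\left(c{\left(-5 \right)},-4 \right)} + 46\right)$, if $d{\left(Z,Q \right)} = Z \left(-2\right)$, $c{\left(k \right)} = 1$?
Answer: $440$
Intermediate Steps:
$d{\left(Z,Q \right)} = - 2 Z$
$10 \left(d{\left(c{\left(-5 \right)},-4 \right)} + 46\right) = 10 \left(\left(-2\right) 1 + 46\right) = 10 \left(-2 + 46\right) = 10 \cdot 44 = 440$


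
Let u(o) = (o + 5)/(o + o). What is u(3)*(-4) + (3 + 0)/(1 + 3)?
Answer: -55/12 ≈ -4.5833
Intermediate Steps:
u(o) = (5 + o)/(2*o) (u(o) = (5 + o)/((2*o)) = (5 + o)*(1/(2*o)) = (5 + o)/(2*o))
u(3)*(-4) + (3 + 0)/(1 + 3) = ((1/2)*(5 + 3)/3)*(-4) + (3 + 0)/(1 + 3) = ((1/2)*(1/3)*8)*(-4) + 3/4 = (4/3)*(-4) + 3*(1/4) = -16/3 + 3/4 = -55/12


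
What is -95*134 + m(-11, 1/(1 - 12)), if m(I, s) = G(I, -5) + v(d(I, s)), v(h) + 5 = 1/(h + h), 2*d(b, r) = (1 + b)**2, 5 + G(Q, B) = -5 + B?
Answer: -1274999/100 ≈ -12750.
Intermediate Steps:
G(Q, B) = -10 + B (G(Q, B) = -5 + (-5 + B) = -10 + B)
d(b, r) = (1 + b)**2/2
v(h) = -5 + 1/(2*h) (v(h) = -5 + 1/(h + h) = -5 + 1/(2*h))
m(I, s) = -20 + (1 + I)**(-2) (m(I, s) = (-10 - 5) + (-5 + 1/(2*(((1 + I)**2/2)))) = -15 + (-5 + (2/(1 + I)**2)/2) = -15 + (-5 + (1 + I)**(-2)) = -20 + (1 + I)**(-2))
-95*134 + m(-11, 1/(1 - 12)) = -95*134 + (-20 + (1 - 11)**(-2)) = -12730 + (-20 + (-10)**(-2)) = -12730 + (-20 + 1/100) = -12730 - 1999/100 = -1274999/100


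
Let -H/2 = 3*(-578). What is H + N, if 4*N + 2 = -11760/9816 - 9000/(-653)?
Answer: 926929755/267077 ≈ 3470.6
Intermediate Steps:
N = 706719/267077 (N = -1/2 + (-11760/9816 - 9000/(-653))/4 = -1/2 + (-11760*1/9816 - 9000*(-1/653))/4 = -1/2 + (-490/409 + 9000/653)/4 = -1/2 + (1/4)*(3361030/267077) = -1/2 + 1680515/534154 = 706719/267077 ≈ 2.6461)
H = 3468 (H = -6*(-578) = -2*(-1734) = 3468)
H + N = 3468 + 706719/267077 = 926929755/267077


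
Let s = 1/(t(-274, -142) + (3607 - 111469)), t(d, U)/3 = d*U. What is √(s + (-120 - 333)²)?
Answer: √16116097853058/8862 ≈ 453.00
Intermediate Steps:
t(d, U) = 3*U*d (t(d, U) = 3*(d*U) = 3*(U*d) = 3*U*d)
s = 1/8862 (s = 1/(3*(-142)*(-274) + (3607 - 111469)) = 1/(116724 - 107862) = 1/8862 ≈ 0.00011284)
√(s + (-120 - 333)²) = √(1/8862 + (-120 - 333)²) = √(1/8862 + (-453)²) = √(1/8862 + 205209) = √(1818562159/8862) = √16116097853058/8862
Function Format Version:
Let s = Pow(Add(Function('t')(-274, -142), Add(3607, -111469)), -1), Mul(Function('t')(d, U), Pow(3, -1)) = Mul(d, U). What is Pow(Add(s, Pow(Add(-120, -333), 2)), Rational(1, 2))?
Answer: Mul(Rational(1, 8862), Pow(16116097853058, Rational(1, 2))) ≈ 453.00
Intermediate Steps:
Function('t')(d, U) = Mul(3, U, d) (Function('t')(d, U) = Mul(3, Mul(d, U)) = Mul(3, Mul(U, d)) = Mul(3, U, d))
s = Rational(1, 8862) (s = Pow(Add(Mul(3, -142, -274), Add(3607, -111469)), -1) = Pow(Add(116724, -107862), -1) = Pow(8862, -1) = Rational(1, 8862) ≈ 0.00011284)
Pow(Add(s, Pow(Add(-120, -333), 2)), Rational(1, 2)) = Pow(Add(Rational(1, 8862), Pow(Add(-120, -333), 2)), Rational(1, 2)) = Pow(Add(Rational(1, 8862), Pow(-453, 2)), Rational(1, 2)) = Pow(Add(Rational(1, 8862), 205209), Rational(1, 2)) = Pow(Rational(1818562159, 8862), Rational(1, 2)) = Mul(Rational(1, 8862), Pow(16116097853058, Rational(1, 2)))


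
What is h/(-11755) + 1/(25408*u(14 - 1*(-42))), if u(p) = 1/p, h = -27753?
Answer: 88225813/37333880 ≈ 2.3632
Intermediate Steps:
h/(-11755) + 1/(25408*u(14 - 1*(-42))) = -27753/(-11755) + 1/(25408*(1/(14 - 1*(-42)))) = -27753*(-1/11755) + 1/(25408*(1/(14 + 42))) = 27753/11755 + 1/(25408*(1/56)) = 27753/11755 + (1/25408)*56 = 27753/11755 + 7/3176 = 88225813/37333880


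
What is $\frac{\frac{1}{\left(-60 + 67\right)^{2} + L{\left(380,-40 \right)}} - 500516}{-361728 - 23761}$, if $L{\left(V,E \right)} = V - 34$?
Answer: $\frac{197703819}{152268155} \approx 1.2984$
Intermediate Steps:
$L{\left(V,E \right)} = -34 + V$
$\frac{\frac{1}{\left(-60 + 67\right)^{2} + L{\left(380,-40 \right)}} - 500516}{-361728 - 23761} = \frac{\frac{1}{\left(-60 + 67\right)^{2} + \left(-34 + 380\right)} - 500516}{-361728 - 23761} = \frac{\frac{1}{7^{2} + 346} - 500516}{-385489} = \left(\frac{1}{49 + 346} - 500516\right) \left(- \frac{1}{385489}\right) = \left(\frac{1}{395} - 500516\right) \left(- \frac{1}{385489}\right) = \left(- \frac{197703819}{395}\right) \left(- \frac{1}{385489}\right) = \frac{197703819}{152268155}$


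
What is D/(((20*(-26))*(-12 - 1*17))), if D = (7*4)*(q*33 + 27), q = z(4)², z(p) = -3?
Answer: 1134/1885 ≈ 0.60159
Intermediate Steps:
q = 9 (q = (-3)² = 9)
D = 9072 (D = (7*4)*(9*33 + 27) = 28*(297 + 27) = 28*324 = 9072)
D/(((20*(-26))*(-12 - 1*17))) = 9072/(((20*(-26))*(-12 - 1*17))) = 9072/((-520*(-12 - 17))) = 9072/((-520*(-29))) = 9072/15080 = 9072*(1/15080) = 1134/1885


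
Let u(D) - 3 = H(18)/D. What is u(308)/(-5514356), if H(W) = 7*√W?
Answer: -3/5514356 - 3*√2/242631664 ≈ -5.6152e-7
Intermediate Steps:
u(D) = 3 + 21*√2/D (u(D) = 3 + (7*√18)/D = 3 + (7*(3*√2))/D = 3 + (21*√2)/D = 3 + 21*√2/D)
u(308)/(-5514356) = (3 + 21*√2/308)/(-5514356) = (3 + 21*√2*(1/308))*(-1/5514356) = (3 + 3*√2/44)*(-1/5514356) = -3/5514356 - 3*√2/242631664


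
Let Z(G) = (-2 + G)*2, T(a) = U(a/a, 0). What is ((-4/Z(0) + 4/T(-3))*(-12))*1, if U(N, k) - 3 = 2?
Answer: -108/5 ≈ -21.600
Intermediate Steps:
U(N, k) = 5 (U(N, k) = 3 + 2 = 5)
T(a) = 5
Z(G) = -4 + 2*G
((-4/Z(0) + 4/T(-3))*(-12))*1 = ((-4/(-4 + 2*0) + 4/5)*(-12))*1 = ((-4/(-4 + 0) + 4*(1/5))*(-12))*1 = ((-4/(-4) + 4/5)*(-12))*1 = ((-4*(-1/4) + 4/5)*(-12))*1 = ((1 + 4/5)*(-12))*1 = ((9/5)*(-12))*1 = -108/5*1 = -108/5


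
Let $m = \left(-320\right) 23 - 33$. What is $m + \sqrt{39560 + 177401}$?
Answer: $-7393 + 19 \sqrt{601} \approx -6927.2$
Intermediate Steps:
$m = -7393$ ($m = -7360 - 33 = -7393$)
$m + \sqrt{39560 + 177401} = -7393 + \sqrt{39560 + 177401} = -7393 + \sqrt{216961} = -7393 + 19 \sqrt{601}$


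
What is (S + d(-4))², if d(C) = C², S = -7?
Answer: 81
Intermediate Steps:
(S + d(-4))² = (-7 + (-4)²)² = (-7 + 16)² = 9² = 81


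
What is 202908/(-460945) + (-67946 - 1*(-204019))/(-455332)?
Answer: -155112674441/209883008740 ≈ -0.73904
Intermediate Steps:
202908/(-460945) + (-67946 - 1*(-204019))/(-455332) = 202908*(-1/460945) + (-67946 + 204019)*(-1/455332) = -202908/460945 + 136073*(-1/455332) = -202908/460945 - 136073/455332 = -155112674441/209883008740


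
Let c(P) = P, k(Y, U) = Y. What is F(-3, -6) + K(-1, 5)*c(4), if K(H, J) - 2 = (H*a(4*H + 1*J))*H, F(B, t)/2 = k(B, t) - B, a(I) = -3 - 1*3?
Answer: -16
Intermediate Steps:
a(I) = -6 (a(I) = -3 - 3 = -6)
F(B, t) = 0 (F(B, t) = 2*(B - B) = 2*0 = 0)
K(H, J) = 2 - 6*H² (K(H, J) = 2 + (H*(-6))*H = 2 + (-6*H)*H = 2 - 6*H²)
F(-3, -6) + K(-1, 5)*c(4) = 0 + (2 - 6*(-1)²)*4 = 0 + (2 - 6*1)*4 = 0 + (2 - 6)*4 = 0 - 4*4 = 0 - 16 = -16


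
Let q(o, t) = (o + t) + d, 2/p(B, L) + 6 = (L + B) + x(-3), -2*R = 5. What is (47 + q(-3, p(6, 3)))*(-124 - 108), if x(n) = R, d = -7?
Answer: -9512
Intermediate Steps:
R = -5/2 (R = -1/2*5 = -5/2 ≈ -2.5000)
x(n) = -5/2
p(B, L) = 2/(-17/2 + B + L) (p(B, L) = 2/(-6 + ((L + B) - 5/2)) = 2/(-6 + ((B + L) - 5/2)) = 2/(-6 + (-5/2 + B + L)) = 2/(-17/2 + B + L))
q(o, t) = -7 + o + t (q(o, t) = (o + t) - 7 = -7 + o + t)
(47 + q(-3, p(6, 3)))*(-124 - 108) = (47 + (-7 - 3 + 4/(-17 + 2*6 + 2*3)))*(-124 - 108) = (47 + (-7 - 3 + 4/(-17 + 12 + 6)))*(-232) = (47 + (-7 - 3 + 4/1))*(-232) = (47 + (-7 - 3 + 4*1))*(-232) = (47 + (-7 - 3 + 4))*(-232) = (47 - 6)*(-232) = 41*(-232) = -9512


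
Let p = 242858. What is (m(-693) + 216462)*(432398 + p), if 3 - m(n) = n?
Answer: 146637242448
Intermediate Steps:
m(n) = 3 - n
(m(-693) + 216462)*(432398 + p) = ((3 - 1*(-693)) + 216462)*(432398 + 242858) = ((3 + 693) + 216462)*675256 = (696 + 216462)*675256 = 217158*675256 = 146637242448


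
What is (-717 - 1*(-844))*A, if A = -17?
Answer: -2159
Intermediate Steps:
(-717 - 1*(-844))*A = (-717 - 1*(-844))*(-17) = (-717 + 844)*(-17) = 127*(-17) = -2159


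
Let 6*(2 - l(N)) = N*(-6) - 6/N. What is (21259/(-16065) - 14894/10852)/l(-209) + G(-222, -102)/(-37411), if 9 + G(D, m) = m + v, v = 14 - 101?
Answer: 2581471897391/140945894069760 ≈ 0.018315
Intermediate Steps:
v = -87
G(D, m) = -96 + m (G(D, m) = -9 + (m - 87) = -9 + (-87 + m) = -96 + m)
l(N) = 2 + N + 1/N (l(N) = 2 - (N*(-6) - 6/N)/6 = 2 - (-6*N - 6/N)/6 = 2 + (N + 1/N) = 2 + N + 1/N)
(21259/(-16065) - 14894/10852)/l(-209) + G(-222, -102)/(-37411) = (21259/(-16065) - 14894/10852)/(2 - 209 + 1/(-209)) + (-96 - 102)/(-37411) = (21259*(-1/16065) - 14894*1/10852)/(2 - 209 - 1/209) - 198*(-1/37411) = (-3037/2295 - 7447/5426)/(-43264/209) + 18/3401 = -33569627/12452670*(-209/43264) + 18/3401 = 539696311/41442485760 + 18/3401 = 2581471897391/140945894069760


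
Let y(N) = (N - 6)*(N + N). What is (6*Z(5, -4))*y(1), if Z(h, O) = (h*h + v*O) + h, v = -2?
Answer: -2280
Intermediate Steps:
y(N) = 2*N*(-6 + N) (y(N) = (-6 + N)*(2*N) = 2*N*(-6 + N))
Z(h, O) = h + h**2 - 2*O (Z(h, O) = (h*h - 2*O) + h = (h**2 - 2*O) + h = h + h**2 - 2*O)
(6*Z(5, -4))*y(1) = (6*(5 + 5**2 - 2*(-4)))*(2*1*(-6 + 1)) = (6*(5 + 25 + 8))*(2*1*(-5)) = (6*38)*(-10) = 228*(-10) = -2280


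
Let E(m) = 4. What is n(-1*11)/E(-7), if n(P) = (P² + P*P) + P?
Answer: 231/4 ≈ 57.750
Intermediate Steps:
n(P) = P + 2*P² (n(P) = (P² + P²) + P = 2*P² + P = P + 2*P²)
n(-1*11)/E(-7) = ((-1*11)*(1 + 2*(-1*11)))/4 = -11*(1 + 2*(-11))*(¼) = -11*(1 - 22)*(¼) = -11*(-21)*(¼) = 231*(¼) = 231/4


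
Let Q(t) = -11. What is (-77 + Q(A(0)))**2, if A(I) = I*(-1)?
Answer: 7744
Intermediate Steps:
A(I) = -I
(-77 + Q(A(0)))**2 = (-77 - 11)**2 = (-88)**2 = 7744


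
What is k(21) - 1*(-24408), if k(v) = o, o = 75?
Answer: 24483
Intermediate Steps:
k(v) = 75
k(21) - 1*(-24408) = 75 - 1*(-24408) = 75 + 24408 = 24483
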